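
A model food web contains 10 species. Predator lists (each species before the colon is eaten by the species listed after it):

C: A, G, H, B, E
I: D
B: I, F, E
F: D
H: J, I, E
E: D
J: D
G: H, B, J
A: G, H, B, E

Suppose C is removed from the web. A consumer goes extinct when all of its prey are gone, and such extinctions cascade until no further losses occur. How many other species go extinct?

9

Remove C.
Round 1: A (all prey gone) → extinct.
Round 2: G (all prey gone) → extinct.
Round 3: H (all prey gone), B (all prey gone) → extinct.
Round 4: J (all prey gone), I (all prey gone), F (all prey gone), E (all prey gone) → extinct.
Round 5: D (all prey gone) → extinct.
No further losses. Total secondary extinctions: 9.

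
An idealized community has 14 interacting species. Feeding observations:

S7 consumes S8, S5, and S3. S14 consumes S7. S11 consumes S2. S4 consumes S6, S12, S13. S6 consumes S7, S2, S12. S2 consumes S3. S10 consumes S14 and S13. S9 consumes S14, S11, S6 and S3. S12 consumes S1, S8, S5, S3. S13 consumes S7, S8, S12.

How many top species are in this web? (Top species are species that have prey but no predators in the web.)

3

Top species (has prey, but nothing eats it): S9, S4, S10.
Count: 3.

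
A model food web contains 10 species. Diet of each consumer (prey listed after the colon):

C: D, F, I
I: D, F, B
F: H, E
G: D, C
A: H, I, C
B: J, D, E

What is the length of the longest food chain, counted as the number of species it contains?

One longest chain: H → F → I → C → G.
It has 5 species and 4 links.

5 species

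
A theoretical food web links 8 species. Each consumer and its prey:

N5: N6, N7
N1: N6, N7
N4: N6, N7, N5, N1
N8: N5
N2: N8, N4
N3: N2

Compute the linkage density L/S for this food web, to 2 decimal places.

There are L = 12 links among S = 8 species.
L/S = 12/8 = 1.5000 ≈ 1.50.

L/S = 1.50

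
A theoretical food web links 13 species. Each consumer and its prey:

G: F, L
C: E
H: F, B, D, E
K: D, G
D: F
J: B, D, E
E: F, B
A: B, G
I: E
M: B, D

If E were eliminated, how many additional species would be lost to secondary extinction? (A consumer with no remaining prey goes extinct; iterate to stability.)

2

Remove E.
Round 1: C (all prey gone), I (all prey gone) → extinct.
No further losses. Total secondary extinctions: 2.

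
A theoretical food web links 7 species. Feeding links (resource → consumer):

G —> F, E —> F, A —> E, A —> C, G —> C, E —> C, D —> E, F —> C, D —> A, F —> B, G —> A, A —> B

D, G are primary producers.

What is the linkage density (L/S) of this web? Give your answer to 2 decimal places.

There are L = 12 links among S = 7 species.
L/S = 12/7 = 1.7143 ≈ 1.71.

L/S = 1.71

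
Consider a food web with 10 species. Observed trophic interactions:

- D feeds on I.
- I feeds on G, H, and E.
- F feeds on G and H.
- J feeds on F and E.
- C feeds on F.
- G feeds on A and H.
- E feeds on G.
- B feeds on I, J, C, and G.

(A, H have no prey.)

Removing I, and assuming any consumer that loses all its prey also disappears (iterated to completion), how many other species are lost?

Remove I.
Round 1: D (all prey gone) → extinct.
No further losses. Total secondary extinctions: 1.

1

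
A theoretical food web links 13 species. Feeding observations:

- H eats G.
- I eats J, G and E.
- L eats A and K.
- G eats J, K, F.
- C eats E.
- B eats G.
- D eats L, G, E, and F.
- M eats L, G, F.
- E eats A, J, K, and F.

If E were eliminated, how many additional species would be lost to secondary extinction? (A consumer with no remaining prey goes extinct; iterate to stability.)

1

Remove E.
Round 1: C (all prey gone) → extinct.
No further losses. Total secondary extinctions: 1.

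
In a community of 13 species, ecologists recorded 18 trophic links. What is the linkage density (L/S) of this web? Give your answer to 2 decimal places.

There are L = 18 links among S = 13 species.
L/S = 18/13 = 1.3846 ≈ 1.38.

L/S = 1.38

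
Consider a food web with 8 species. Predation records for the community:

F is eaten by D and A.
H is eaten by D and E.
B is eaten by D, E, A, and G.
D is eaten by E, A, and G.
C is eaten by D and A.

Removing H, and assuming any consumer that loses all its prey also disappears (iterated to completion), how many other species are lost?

Remove H.
Every predator of it retains at least one other prey: D still has C, F, B; E still has B, D.
No consumer loses all prey, so no secondary extinctions occur.

0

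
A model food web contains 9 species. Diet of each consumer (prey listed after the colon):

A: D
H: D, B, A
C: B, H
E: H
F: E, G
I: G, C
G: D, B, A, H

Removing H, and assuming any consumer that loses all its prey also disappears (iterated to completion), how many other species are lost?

Remove H.
Round 1: E (all prey gone) → extinct.
No further losses. Total secondary extinctions: 1.

1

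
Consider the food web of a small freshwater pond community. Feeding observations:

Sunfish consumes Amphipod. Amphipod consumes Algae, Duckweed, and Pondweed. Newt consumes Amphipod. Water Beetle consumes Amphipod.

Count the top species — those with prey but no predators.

3

Top species (has prey, but nothing eats it): Sunfish, Water Beetle, Newt.
Count: 3.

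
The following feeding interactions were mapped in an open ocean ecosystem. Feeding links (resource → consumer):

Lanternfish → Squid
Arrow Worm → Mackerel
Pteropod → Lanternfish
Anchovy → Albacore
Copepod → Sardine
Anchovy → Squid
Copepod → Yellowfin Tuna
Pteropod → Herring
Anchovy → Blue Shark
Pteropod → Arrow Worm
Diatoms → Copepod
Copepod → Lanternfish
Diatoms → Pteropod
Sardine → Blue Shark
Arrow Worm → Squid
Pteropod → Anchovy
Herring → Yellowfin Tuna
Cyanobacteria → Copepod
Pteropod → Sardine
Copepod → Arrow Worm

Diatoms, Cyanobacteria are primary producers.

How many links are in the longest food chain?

3 links

One longest chain: Diatoms → Pteropod → Anchovy → Albacore.
It has 4 species and 3 links.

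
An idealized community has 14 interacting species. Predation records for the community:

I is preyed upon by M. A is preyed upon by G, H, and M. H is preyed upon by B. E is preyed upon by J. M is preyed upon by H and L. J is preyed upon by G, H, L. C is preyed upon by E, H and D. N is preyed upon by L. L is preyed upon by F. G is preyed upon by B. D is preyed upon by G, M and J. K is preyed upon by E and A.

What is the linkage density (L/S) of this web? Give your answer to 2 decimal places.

There are L = 22 links among S = 14 species.
L/S = 22/14 = 1.5714 ≈ 1.57.

L/S = 1.57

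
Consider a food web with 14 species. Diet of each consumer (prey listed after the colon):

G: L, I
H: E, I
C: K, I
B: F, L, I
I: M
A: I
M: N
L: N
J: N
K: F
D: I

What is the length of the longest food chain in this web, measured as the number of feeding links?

3 links

One longest chain: N → M → I → A.
It has 4 species and 3 links.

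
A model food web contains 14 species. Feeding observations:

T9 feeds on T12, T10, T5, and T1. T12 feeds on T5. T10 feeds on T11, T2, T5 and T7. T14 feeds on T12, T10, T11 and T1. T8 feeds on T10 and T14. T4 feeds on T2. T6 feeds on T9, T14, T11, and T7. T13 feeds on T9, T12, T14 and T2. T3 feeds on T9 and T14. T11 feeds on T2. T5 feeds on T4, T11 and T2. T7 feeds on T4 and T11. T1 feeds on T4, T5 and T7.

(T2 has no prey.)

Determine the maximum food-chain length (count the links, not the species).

5 links

One longest chain: T2 → T4 → T7 → T1 → T14 → T8.
It has 6 species and 5 links.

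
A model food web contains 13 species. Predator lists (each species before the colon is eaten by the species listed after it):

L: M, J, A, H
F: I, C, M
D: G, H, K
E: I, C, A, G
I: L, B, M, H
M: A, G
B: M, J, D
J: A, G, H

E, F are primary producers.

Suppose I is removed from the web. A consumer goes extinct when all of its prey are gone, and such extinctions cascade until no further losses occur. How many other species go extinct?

Remove I.
Round 1: L (all prey gone), B (all prey gone) → extinct.
Round 2: J (all prey gone), D (all prey gone) → extinct.
Round 3: H (all prey gone), K (all prey gone) → extinct.
No further losses. Total secondary extinctions: 6.

6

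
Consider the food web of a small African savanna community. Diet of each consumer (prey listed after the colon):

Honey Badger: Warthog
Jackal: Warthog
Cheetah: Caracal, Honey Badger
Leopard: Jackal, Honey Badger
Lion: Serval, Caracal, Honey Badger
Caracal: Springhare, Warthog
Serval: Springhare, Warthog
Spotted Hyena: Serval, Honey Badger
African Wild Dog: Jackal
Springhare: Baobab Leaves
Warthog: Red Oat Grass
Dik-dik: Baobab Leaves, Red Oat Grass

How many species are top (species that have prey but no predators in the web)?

Top species (has prey, but nothing eats it): Dik-dik, African Wild Dog, Lion, Leopard, Cheetah, Spotted Hyena.
Count: 6.

6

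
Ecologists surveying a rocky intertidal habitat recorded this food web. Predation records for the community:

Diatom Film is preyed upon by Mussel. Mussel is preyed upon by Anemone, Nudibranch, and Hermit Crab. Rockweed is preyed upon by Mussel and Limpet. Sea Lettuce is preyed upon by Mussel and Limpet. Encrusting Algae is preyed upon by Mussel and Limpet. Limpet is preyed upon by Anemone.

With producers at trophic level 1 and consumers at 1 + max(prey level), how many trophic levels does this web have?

Producers (level 1): Rockweed, Sea Lettuce, Diatom Film, Encrusting Algae.
Rockweed → Mussel → Anemone gives Anemone level 3.
No species has a prey at level 3, so no species reaches level 4.

3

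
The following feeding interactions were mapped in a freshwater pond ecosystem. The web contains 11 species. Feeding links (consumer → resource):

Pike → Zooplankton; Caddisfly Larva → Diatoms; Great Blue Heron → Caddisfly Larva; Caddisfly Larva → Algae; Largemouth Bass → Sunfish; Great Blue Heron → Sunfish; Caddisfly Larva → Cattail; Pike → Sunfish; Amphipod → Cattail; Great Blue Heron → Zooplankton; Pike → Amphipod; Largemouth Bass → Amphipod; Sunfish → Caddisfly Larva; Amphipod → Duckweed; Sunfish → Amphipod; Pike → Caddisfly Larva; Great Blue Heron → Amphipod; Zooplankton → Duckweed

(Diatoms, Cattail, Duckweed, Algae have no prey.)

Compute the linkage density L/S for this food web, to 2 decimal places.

L/S = 1.64

There are L = 18 links among S = 11 species.
L/S = 18/11 = 1.6364 ≈ 1.64.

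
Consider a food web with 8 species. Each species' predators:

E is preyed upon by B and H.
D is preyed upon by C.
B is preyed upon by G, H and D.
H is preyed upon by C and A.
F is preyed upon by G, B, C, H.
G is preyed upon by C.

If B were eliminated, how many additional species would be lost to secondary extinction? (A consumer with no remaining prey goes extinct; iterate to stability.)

Remove B.
Round 1: D (all prey gone) → extinct.
No further losses. Total secondary extinctions: 1.

1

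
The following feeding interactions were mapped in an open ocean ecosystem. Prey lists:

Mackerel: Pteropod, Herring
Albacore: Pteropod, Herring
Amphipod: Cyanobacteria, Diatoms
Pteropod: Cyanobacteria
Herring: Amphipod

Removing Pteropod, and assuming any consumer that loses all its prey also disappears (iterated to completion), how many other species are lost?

Remove Pteropod.
Every predator of it retains at least one other prey: Albacore still has Herring; Mackerel still has Herring.
No consumer loses all prey, so no secondary extinctions occur.

0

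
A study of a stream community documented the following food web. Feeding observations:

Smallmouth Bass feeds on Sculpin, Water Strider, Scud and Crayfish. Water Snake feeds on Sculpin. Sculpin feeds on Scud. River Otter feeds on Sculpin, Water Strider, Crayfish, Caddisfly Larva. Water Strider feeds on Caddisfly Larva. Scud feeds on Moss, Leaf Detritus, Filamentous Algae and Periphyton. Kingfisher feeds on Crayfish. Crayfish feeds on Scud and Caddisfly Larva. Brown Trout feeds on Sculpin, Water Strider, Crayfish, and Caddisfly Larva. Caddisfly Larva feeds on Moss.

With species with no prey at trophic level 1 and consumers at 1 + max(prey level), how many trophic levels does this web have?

Basal resources (level 1): Moss, Periphyton, Filamentous Algae, Leaf Detritus.
Moss → Scud → Sculpin → Brown Trout gives Brown Trout level 4.
No species has a prey at level 4, so no species reaches level 5.

4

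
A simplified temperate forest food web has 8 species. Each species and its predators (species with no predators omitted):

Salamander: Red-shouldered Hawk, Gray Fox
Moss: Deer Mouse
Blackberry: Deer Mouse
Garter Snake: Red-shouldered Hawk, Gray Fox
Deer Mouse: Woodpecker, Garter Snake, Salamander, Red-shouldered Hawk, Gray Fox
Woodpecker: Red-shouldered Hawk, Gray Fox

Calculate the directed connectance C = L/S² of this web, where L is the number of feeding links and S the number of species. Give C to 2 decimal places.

C = 0.20

The web has S = 8 species and L = 13 feeding links.
C = L / S² = 13 / 64 = 0.2031 ≈ 0.20.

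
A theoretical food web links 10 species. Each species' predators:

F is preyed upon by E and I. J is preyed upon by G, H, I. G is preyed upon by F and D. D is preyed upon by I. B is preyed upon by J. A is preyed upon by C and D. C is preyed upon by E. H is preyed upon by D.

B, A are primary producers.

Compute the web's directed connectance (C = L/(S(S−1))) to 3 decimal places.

C = 0.144

The web has S = 10 species and L = 13 feeding links.
C = L / (S(S−1)) = 13 / 90 = 0.1444 ≈ 0.144.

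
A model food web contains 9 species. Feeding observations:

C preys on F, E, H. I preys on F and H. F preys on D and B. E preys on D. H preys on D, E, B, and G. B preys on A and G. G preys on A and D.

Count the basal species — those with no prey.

Basal species (no prey listed): D, A.
Count: 2.

2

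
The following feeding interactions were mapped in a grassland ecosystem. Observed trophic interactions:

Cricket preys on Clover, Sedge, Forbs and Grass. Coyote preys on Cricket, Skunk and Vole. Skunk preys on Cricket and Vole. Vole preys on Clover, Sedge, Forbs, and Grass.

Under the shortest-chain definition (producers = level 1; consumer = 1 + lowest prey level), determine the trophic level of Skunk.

Forbs is a producer → level 1.
Cricket eats Forbs → level 2.
Skunk eats Cricket → level 3.
No prey of Skunk is below level 2, so 3 is the minimum.

Trophic level 3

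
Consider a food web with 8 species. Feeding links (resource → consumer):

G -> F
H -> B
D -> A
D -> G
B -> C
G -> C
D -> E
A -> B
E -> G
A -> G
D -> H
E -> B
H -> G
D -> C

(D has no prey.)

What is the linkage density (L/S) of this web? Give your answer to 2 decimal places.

There are L = 14 links among S = 8 species.
L/S = 14/8 = 1.7500 ≈ 1.75.

L/S = 1.75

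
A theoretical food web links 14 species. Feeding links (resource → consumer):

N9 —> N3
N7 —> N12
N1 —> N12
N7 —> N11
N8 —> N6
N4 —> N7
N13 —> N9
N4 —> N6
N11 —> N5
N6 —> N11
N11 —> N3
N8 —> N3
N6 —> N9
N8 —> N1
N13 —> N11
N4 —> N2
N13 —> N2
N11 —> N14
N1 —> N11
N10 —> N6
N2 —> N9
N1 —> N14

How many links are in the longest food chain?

3 links

One longest chain: N4 → N7 → N11 → N5.
It has 4 species and 3 links.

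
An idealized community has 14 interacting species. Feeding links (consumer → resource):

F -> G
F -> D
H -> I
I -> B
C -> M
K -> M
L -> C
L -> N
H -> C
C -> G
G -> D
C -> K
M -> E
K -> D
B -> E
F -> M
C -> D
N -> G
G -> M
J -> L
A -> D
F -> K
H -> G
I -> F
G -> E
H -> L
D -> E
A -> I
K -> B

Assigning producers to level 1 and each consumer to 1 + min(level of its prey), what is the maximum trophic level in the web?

Producers (level 1): E.
Following each consumer down to its lowest-level prey: E → D → C → L → J (levels 1 through 5).
All prey of J (L 4) are at level 4 or above, so J is at level 1 + 4 = 5.
Every consumer has at least one prey at level 4 or below, so none exceeds level 5.

5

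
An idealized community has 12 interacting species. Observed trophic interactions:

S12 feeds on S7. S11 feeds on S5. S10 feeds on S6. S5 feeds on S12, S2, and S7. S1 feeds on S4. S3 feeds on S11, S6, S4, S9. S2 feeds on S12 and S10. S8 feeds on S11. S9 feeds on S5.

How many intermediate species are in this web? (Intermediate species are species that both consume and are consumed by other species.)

Intermediate species (has both prey and predators): S10, S12, S2, S5, S9, S11.
Count: 6.

6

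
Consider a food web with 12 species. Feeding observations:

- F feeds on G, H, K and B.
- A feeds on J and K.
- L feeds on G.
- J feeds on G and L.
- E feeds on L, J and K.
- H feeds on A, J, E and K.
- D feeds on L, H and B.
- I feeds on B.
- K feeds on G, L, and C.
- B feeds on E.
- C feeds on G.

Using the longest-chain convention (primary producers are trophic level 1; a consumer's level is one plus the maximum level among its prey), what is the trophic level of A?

G is a producer → level 1.
C eats G → level 2.
K eats C (level 2); other prey at levels: G 1, L 2 → level 3.
A eats K (level 3); other prey at levels: J 3 → level 4.

Trophic level 4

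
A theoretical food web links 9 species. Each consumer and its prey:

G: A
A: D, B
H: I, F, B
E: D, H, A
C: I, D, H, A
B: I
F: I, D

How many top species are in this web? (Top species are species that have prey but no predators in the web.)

3

Top species (has prey, but nothing eats it): E, G, C.
Count: 3.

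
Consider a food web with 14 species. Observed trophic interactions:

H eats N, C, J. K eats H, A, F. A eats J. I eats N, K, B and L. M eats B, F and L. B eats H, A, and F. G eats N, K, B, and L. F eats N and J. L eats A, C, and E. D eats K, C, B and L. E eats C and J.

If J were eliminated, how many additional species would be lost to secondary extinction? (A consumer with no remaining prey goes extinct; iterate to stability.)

Remove J.
Round 1: A (all prey gone) → extinct.
No further losses. Total secondary extinctions: 1.

1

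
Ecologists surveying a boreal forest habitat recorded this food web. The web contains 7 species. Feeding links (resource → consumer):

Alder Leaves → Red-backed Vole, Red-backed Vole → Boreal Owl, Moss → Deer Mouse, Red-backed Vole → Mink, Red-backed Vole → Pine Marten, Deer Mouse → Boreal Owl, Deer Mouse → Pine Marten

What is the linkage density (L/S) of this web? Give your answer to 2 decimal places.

L/S = 1.00

There are L = 7 links among S = 7 species.
L/S = 7/7 = 1.0000 ≈ 1.00.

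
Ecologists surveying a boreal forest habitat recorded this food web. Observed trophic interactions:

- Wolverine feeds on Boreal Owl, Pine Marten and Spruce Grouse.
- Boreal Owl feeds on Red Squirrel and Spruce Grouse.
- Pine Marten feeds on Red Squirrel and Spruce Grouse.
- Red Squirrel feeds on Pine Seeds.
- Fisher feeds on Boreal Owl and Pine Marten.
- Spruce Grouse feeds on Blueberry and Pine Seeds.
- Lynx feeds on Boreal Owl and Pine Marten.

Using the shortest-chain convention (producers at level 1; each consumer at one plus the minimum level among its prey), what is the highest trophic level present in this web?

Producers (level 1): Blueberry, Pine Seeds.
Following each consumer down to its lowest-level prey: Blueberry → Spruce Grouse → Pine Marten → Lynx (levels 1 through 4).
All prey of Lynx (Pine Marten 3, Boreal Owl 3) are at level 3 or above, so Lynx is at level 1 + 3 = 4.
Every consumer has at least one prey at level 3 or below, so none exceeds level 4.

4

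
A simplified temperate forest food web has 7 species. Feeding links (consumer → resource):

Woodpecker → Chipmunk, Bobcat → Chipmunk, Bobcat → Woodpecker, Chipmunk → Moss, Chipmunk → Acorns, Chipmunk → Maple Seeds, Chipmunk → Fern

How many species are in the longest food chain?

One longest chain: Maple Seeds → Chipmunk → Woodpecker → Bobcat.
It has 4 species and 3 links.

4 species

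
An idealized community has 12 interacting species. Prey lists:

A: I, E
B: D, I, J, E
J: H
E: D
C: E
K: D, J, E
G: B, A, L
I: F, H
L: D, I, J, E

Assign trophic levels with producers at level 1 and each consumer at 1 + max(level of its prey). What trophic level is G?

Trophic level 4

F is a producer → level 1.
I eats F (level 1); other prey at levels: H 1 → level 2.
L eats I (level 2); other prey at levels: D 1, J 2, E 2 → level 3.
G eats L (level 3); other prey at levels: B 3, A 3 → level 4.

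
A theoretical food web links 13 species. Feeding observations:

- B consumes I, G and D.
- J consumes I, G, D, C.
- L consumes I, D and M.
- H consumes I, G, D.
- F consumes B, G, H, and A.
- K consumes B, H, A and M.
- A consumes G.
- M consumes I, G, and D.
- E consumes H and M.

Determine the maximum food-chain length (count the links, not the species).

One longest chain: I → M → E.
It has 3 species and 2 links.

2 links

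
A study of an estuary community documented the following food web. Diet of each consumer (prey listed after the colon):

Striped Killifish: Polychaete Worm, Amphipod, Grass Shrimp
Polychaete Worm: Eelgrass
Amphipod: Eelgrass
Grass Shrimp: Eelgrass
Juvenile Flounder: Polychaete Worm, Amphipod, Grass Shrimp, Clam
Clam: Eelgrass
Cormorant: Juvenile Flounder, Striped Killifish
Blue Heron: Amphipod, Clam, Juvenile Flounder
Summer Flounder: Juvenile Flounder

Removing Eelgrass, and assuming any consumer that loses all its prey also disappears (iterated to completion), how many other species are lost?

Remove Eelgrass.
Round 1: Polychaete Worm (all prey gone), Amphipod (all prey gone), Grass Shrimp (all prey gone), Clam (all prey gone) → extinct.
Round 2: Juvenile Flounder (all prey gone), Striped Killifish (all prey gone) → extinct.
Round 3: Blue Heron (all prey gone), Cormorant (all prey gone), Summer Flounder (all prey gone) → extinct.
No further losses. Total secondary extinctions: 9.

9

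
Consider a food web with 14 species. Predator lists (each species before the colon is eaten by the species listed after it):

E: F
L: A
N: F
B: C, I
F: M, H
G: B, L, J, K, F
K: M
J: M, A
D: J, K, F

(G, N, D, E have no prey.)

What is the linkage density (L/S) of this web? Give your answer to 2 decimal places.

L/S = 1.29

There are L = 18 links among S = 14 species.
L/S = 18/14 = 1.2857 ≈ 1.29.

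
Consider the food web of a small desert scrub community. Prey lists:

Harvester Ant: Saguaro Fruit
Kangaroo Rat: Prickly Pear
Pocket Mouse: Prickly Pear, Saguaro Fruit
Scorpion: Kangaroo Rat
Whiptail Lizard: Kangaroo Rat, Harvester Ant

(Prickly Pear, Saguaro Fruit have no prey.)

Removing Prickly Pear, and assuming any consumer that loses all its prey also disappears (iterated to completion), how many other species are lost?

2

Remove Prickly Pear.
Round 1: Kangaroo Rat (all prey gone) → extinct.
Round 2: Scorpion (all prey gone) → extinct.
No further losses. Total secondary extinctions: 2.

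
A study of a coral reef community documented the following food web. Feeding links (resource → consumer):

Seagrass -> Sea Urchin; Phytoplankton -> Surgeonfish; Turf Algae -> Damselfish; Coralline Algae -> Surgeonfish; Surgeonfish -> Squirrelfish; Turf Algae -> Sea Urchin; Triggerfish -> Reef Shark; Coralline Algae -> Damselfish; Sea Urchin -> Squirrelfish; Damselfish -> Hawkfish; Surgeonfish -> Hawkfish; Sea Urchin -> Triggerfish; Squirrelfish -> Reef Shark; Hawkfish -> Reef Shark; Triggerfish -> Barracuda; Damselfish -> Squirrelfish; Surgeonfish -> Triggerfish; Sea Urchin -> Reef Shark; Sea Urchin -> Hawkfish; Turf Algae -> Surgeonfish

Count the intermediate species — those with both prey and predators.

6

Intermediate species (has both prey and predators): Damselfish, Surgeonfish, Sea Urchin, Squirrelfish, Triggerfish, Hawkfish.
Count: 6.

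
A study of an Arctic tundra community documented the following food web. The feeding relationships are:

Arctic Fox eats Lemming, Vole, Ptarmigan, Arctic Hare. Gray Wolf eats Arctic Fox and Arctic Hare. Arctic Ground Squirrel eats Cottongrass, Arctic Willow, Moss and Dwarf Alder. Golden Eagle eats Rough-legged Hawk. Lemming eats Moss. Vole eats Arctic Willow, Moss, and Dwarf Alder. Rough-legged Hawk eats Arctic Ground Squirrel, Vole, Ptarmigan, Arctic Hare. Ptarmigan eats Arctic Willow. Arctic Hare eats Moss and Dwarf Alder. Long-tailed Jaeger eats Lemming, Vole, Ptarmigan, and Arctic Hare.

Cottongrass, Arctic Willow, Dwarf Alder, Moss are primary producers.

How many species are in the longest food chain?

One longest chain: Dwarf Alder → Arctic Hare → Rough-legged Hawk → Golden Eagle.
It has 4 species and 3 links.

4 species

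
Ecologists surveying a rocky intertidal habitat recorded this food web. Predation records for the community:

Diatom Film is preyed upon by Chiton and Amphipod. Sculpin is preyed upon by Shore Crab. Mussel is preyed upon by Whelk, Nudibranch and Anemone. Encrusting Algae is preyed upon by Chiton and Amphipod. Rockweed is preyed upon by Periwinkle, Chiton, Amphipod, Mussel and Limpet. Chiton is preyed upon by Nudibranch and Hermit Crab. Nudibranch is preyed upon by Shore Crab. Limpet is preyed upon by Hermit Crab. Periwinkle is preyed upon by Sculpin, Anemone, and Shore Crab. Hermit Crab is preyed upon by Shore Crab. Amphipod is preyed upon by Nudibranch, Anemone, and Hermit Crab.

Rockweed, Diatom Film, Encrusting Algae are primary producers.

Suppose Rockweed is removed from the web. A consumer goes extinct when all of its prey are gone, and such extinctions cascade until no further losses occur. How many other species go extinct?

5

Remove Rockweed.
Round 1: Limpet (all prey gone), Periwinkle (all prey gone), Mussel (all prey gone) → extinct.
Round 2: Whelk (all prey gone), Sculpin (all prey gone) → extinct.
No further losses. Total secondary extinctions: 5.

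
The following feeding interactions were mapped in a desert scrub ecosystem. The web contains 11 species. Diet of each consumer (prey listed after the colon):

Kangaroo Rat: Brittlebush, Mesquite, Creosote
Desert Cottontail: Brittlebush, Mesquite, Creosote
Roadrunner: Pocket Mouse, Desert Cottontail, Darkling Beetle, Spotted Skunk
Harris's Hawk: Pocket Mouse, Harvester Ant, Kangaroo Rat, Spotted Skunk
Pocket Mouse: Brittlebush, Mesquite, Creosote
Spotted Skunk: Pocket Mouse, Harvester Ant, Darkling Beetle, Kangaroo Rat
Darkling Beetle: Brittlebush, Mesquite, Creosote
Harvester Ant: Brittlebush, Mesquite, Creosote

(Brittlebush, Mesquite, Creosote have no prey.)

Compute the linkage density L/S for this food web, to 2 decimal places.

There are L = 27 links among S = 11 species.
L/S = 27/11 = 2.4545 ≈ 2.45.

L/S = 2.45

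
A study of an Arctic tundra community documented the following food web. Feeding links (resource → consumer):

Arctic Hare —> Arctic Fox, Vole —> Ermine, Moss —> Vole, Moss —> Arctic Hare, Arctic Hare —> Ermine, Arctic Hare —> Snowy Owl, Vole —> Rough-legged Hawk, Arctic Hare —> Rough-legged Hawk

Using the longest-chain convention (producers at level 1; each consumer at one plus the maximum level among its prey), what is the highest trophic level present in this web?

3

Producers (level 1): Moss.
Moss → Vole → Rough-legged Hawk gives Rough-legged Hawk level 3.
No species has a prey at level 3, so no species reaches level 4.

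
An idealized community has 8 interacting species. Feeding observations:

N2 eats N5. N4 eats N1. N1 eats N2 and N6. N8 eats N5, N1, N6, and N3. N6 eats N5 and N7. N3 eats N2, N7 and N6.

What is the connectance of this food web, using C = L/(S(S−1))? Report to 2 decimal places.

C = 0.23

The web has S = 8 species and L = 13 feeding links.
C = L / (S(S−1)) = 13 / 56 = 0.2321 ≈ 0.23.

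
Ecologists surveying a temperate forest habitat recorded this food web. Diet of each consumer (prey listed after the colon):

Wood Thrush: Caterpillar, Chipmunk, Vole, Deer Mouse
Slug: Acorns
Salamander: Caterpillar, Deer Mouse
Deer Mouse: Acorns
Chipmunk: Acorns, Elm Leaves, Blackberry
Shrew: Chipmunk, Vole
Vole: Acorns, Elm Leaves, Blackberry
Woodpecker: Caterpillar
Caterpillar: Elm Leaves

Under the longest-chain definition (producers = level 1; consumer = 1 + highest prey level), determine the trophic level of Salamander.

Elm Leaves is a producer → level 1.
Caterpillar eats Elm Leaves → level 2.
Salamander eats Caterpillar (level 2); other prey at levels: Deer Mouse 2 → level 3.

Trophic level 3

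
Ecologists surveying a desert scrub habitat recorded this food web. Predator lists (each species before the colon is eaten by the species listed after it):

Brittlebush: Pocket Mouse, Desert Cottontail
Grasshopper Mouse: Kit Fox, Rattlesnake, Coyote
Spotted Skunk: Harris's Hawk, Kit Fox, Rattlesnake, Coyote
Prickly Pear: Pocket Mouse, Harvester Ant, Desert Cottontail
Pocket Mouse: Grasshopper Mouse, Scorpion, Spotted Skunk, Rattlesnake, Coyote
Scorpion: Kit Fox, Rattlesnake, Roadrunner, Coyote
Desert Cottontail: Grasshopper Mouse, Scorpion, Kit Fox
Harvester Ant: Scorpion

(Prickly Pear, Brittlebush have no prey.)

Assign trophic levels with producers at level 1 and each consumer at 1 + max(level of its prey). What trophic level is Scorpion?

Trophic level 3

Prickly Pear is a producer → level 1.
Pocket Mouse eats Prickly Pear (level 1); other prey at levels: Brittlebush 1 → level 2.
Scorpion eats Pocket Mouse (level 2); other prey at levels: Harvester Ant 2, Desert Cottontail 2 → level 3.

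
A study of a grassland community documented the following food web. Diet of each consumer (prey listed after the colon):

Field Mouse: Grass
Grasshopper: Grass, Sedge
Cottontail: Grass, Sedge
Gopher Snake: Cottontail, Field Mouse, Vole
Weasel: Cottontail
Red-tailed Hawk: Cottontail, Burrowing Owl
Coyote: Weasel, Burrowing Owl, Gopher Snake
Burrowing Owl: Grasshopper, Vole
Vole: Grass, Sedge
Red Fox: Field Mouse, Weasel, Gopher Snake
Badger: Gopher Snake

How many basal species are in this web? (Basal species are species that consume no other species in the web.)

Basal species (no prey listed): Grass, Sedge.
Count: 2.

2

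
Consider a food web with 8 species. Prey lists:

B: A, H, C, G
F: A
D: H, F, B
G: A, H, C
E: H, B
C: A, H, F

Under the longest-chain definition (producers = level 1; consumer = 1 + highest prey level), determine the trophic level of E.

Trophic level 6

A is a producer → level 1.
F eats A → level 2.
C eats F (level 2); other prey at levels: A 1, H 1 → level 3.
G eats C (level 3); other prey at levels: A 1, H 1 → level 4.
B eats G (level 4); other prey at levels: A 1, H 1, C 3 → level 5.
E eats B (level 5); other prey at levels: H 1 → level 6.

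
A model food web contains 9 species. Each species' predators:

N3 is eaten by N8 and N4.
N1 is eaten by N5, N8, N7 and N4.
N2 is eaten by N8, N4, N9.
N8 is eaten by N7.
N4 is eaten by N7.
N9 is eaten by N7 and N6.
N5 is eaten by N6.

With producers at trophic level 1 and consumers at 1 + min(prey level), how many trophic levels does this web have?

Producers (level 1): N2, N1, N3.
Following each consumer down to its lowest-level prey: N2 → N9 → N6 (levels 1 through 3).
All prey of N6 (N9 2, N5 2) are at level 2 or above, so N6 is at level 1 + 2 = 3.
Every consumer has at least one prey at level 2 or below, so none exceeds level 3.

3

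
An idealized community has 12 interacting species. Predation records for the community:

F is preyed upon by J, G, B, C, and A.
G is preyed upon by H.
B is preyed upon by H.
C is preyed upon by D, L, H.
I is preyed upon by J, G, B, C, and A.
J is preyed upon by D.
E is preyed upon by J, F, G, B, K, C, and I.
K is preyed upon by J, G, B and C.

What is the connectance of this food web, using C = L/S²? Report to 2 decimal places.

C = 0.19

The web has S = 12 species and L = 27 feeding links.
C = L / S² = 27 / 144 = 0.1875 ≈ 0.19.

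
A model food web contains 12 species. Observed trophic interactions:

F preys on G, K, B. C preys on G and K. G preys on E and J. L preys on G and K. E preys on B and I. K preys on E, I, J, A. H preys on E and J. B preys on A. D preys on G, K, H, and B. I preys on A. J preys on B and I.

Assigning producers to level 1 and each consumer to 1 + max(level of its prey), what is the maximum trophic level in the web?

Producers (level 1): A.
A → I → E → K → L gives L level 5.
No species has a prey at level 5, so no species reaches level 6.

5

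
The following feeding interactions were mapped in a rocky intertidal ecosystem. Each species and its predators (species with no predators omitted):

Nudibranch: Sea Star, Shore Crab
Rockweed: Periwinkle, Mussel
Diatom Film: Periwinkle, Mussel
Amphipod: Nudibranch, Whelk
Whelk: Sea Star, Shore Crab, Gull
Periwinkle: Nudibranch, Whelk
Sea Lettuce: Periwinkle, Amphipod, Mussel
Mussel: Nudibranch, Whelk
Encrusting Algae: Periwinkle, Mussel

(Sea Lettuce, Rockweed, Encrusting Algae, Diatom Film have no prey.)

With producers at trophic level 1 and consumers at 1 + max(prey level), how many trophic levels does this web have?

4

Producers (level 1): Sea Lettuce, Rockweed, Encrusting Algae, Diatom Film.
Sea Lettuce → Periwinkle → Whelk → Gull gives Gull level 4.
No species has a prey at level 4, so no species reaches level 5.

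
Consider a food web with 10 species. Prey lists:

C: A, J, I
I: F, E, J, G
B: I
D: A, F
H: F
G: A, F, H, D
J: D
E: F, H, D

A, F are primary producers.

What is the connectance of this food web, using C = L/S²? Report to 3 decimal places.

C = 0.190

The web has S = 10 species and L = 19 feeding links.
C = L / S² = 19 / 100 = 0.1900 ≈ 0.190.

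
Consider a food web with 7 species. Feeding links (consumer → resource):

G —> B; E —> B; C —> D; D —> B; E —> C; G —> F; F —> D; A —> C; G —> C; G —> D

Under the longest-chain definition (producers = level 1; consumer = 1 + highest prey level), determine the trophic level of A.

B is a producer → level 1.
D eats B → level 2.
C eats D → level 3.
A eats C → level 4.

Trophic level 4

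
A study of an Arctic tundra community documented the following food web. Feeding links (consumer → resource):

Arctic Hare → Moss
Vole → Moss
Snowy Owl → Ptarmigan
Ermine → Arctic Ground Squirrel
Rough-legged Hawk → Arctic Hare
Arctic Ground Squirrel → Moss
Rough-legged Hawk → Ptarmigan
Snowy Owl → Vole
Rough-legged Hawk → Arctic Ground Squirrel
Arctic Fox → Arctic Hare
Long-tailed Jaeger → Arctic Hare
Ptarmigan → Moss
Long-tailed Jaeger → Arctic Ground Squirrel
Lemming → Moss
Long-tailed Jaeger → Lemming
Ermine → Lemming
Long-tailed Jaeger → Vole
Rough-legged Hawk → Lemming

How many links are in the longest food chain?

One longest chain: Moss → Arctic Ground Squirrel → Rough-legged Hawk.
It has 3 species and 2 links.

2 links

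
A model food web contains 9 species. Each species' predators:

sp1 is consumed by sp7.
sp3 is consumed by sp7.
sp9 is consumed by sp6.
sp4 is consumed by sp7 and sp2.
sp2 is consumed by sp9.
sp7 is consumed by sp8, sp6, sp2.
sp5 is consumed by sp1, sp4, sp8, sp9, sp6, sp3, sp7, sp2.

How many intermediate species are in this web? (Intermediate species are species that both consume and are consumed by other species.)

6

Intermediate species (has both prey and predators): sp4, sp3, sp1, sp7, sp2, sp9.
Count: 6.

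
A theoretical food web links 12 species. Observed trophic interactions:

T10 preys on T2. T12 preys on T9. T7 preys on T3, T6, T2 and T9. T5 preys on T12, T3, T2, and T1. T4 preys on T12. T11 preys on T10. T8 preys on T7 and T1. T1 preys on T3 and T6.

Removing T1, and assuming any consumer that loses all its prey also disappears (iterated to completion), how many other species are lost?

0

Remove T1.
Every predator of it retains at least one other prey: T8 still has T7; T5 still has T3, T2, T12.
No consumer loses all prey, so no secondary extinctions occur.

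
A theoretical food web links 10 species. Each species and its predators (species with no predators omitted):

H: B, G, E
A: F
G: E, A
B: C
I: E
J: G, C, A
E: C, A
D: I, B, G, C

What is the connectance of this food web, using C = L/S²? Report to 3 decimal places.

C = 0.170

The web has S = 10 species and L = 17 feeding links.
C = L / S² = 17 / 100 = 0.1700 ≈ 0.170.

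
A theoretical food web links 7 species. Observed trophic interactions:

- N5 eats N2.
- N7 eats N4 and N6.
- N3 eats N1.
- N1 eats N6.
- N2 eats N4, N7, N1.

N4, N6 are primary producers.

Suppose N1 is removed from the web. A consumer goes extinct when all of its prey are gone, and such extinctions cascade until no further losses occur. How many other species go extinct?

Remove N1.
Round 1: N3 (all prey gone) → extinct.
No further losses. Total secondary extinctions: 1.

1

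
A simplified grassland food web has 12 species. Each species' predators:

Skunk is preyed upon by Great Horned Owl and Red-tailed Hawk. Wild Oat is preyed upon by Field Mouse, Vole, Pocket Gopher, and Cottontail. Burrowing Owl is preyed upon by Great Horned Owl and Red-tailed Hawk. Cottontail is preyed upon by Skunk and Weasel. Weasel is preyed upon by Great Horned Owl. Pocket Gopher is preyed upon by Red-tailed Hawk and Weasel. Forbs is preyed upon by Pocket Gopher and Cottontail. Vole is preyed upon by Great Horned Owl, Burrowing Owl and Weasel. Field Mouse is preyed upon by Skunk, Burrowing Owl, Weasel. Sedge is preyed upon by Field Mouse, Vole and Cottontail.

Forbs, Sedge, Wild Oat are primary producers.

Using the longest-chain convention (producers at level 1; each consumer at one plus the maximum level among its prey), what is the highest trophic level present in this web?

4

Producers (level 1): Forbs, Sedge, Wild Oat.
Sedge → Field Mouse → Skunk → Red-tailed Hawk gives Red-tailed Hawk level 4.
No species has a prey at level 4, so no species reaches level 5.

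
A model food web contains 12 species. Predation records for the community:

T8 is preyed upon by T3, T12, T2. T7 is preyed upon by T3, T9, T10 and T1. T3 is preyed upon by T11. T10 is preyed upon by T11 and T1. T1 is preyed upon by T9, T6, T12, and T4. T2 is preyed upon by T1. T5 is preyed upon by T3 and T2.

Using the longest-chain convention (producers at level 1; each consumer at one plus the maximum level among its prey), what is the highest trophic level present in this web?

4

Producers (level 1): T8, T7, T5.
T8 → T2 → T1 → T9 gives T9 level 4.
No species has a prey at level 4, so no species reaches level 5.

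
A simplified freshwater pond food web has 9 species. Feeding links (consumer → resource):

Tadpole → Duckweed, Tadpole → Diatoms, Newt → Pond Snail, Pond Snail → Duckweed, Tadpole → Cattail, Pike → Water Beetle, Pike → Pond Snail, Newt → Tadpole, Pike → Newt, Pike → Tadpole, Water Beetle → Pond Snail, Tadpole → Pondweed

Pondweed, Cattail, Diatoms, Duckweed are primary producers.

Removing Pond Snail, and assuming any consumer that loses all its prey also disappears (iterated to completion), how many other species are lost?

Remove Pond Snail.
Round 1: Water Beetle (all prey gone) → extinct.
No further losses. Total secondary extinctions: 1.

1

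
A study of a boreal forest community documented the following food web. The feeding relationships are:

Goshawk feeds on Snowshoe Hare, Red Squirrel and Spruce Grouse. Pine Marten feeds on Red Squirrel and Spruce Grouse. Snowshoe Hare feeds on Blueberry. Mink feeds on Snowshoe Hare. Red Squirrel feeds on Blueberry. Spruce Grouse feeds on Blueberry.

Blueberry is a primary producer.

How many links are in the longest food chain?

2 links

One longest chain: Blueberry → Snowshoe Hare → Mink.
It has 3 species and 2 links.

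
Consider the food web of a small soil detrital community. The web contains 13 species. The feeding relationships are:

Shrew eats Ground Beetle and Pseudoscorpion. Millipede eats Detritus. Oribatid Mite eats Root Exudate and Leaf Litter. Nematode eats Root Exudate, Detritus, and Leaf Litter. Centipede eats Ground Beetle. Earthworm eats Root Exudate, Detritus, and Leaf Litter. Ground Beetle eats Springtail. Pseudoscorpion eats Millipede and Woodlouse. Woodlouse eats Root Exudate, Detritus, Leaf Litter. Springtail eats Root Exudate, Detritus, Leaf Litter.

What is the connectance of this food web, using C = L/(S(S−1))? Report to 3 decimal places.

C = 0.135

The web has S = 13 species and L = 21 feeding links.
C = L / (S(S−1)) = 21 / 156 = 0.1346 ≈ 0.135.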